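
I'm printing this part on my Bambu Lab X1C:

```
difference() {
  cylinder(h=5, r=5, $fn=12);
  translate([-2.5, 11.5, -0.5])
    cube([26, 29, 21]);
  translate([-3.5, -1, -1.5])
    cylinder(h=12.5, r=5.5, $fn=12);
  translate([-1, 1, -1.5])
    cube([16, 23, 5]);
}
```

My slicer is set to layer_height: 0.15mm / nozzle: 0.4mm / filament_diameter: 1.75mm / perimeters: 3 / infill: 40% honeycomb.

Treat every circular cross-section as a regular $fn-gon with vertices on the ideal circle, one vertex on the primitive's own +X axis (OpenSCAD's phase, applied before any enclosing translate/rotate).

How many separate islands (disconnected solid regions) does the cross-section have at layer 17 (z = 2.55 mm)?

At z = 2.55 mm: the r=5 cylinder contributes a regular 12-gon of circumradius 5; the cube at (-2.5, 11.5) is present — its section is the full 26×29 rectangle; the r=5.5 cylinder at (-3.5, -1) contributes a regular 12-gon of circumradius 5.5; the cube at (-1, 1) (footprint 16×23) is included at this height; After the difference (first − rest): starting from the r=5 cylinder, the 26×29 cube at (-2.5, 11.5) misses the remaining region (no effect); the r=5.5 cylinder at (-3.5, -1) partially overlaps it — only the 45.94 mm² overlap (of its 90.75 mm²) is removed, clipping the outline; the 16×23 cube at (-1, 1) partially overlaps it — only the 13.44 mm² overlap (of its 368.00 mm²) is removed, clipping the outline — 2 connected regions. Overall, the cross-section has 2 separate islands. Island count = 2.

2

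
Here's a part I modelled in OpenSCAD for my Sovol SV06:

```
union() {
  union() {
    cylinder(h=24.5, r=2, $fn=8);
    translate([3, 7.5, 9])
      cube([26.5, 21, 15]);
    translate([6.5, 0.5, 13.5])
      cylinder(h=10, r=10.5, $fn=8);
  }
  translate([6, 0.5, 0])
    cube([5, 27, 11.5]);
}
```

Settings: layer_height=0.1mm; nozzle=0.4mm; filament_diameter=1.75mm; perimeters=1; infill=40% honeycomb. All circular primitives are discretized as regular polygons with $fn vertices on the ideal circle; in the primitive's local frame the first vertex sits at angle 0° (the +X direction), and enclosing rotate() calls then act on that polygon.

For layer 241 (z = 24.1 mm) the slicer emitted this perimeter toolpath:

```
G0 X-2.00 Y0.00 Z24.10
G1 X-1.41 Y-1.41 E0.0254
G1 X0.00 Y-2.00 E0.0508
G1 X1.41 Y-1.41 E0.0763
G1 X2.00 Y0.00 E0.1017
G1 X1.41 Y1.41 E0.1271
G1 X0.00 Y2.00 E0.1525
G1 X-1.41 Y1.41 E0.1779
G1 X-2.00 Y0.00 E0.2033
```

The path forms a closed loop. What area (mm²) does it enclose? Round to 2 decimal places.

11.28 mm²

Apply the shoelace formula to the sequence of (X, Y) vertices; enclosed area = 11.28 mm².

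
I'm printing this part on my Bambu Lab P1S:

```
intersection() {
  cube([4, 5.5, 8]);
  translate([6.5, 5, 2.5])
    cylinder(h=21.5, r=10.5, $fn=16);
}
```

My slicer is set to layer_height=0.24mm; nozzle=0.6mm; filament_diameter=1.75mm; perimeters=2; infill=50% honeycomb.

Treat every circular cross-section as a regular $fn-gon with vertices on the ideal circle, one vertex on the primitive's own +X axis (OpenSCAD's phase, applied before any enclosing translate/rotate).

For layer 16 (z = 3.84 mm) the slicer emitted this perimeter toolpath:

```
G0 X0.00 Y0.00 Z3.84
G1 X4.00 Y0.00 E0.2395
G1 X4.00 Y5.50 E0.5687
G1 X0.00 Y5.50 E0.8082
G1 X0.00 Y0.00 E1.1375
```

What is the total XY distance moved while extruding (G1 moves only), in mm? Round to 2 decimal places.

19.00 mm

Sum the Euclidean lengths of each G1 segment: total = 19.00 mm.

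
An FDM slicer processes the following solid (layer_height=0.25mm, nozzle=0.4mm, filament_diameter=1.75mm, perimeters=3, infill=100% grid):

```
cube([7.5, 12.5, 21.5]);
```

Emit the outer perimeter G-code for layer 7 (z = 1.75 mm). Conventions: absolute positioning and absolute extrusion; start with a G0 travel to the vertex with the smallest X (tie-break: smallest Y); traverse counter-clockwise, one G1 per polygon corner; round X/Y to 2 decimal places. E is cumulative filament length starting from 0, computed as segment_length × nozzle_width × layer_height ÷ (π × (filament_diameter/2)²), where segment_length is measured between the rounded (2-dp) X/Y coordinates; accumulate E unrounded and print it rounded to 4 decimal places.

At z = 1.75 mm: the cube is present — its section is the full 7.5×12.5 rectangle. The outline is a single polygon with 4 vertices. Extrusion per mm of travel: 0.4 × 0.25 / (π × 0.875²) = 0.041575. Accumulating E over each segment gives final E = 1.6630.

G0 X0.00 Y0.00 Z1.75
G1 X7.50 Y0.00 E0.3118
G1 X7.50 Y12.50 E0.8315
G1 X0.00 Y12.50 E1.1433
G1 X0.00 Y0.00 E1.6630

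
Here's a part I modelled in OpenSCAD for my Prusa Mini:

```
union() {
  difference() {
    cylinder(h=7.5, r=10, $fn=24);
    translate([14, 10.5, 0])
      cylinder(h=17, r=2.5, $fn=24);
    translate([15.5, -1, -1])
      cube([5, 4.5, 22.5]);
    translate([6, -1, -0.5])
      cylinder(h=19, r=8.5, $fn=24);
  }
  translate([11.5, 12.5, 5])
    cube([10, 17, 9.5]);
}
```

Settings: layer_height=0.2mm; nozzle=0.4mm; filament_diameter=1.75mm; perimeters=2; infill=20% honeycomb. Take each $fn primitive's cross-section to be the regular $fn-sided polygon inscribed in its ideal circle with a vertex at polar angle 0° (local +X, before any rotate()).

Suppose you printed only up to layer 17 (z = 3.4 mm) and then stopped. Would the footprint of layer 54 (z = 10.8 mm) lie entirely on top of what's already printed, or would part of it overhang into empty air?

Compare the two slices. At z = 3.4: the cylinder: section is a regular 24-gon, circumradius r=10 (area = (24/2)·10.000²·sin(360°/24) = 310.58 mm²); the cylinder at (14, 10.5): section is a regular 24-gon, circumradius r=2.5 (area = (24/2)·2.500²·sin(360°/24) = 19.41 mm²); the 5×4.5 cube at (15.5, -1) contributes its full rectangle (area 22.50 mm²); the cylinder at (6, -1): section is a regular 24-gon, circumradius r=8.5 (area = (24/2)·8.500²·sin(360°/24) = 224.40 mm²); Subtracting the remaining from the first: starting from the r=10 cylinder (310.58 mm²), the r=2.5 cylinder at (14, 10.5) misses the remaining region (no effect); the 5×4.5 cube at (15.5, -1) misses the remaining region (no effect); the r=8.5 cylinder at (6, -1) partially overlaps it — only the 154.13 mm² overlap (of its 224.40 mm²) is removed, clipping the outline — area = 156.45 mm²; the cube at (11.5, 12.5) is absent (z outside [5, 14.5]); Merging all regions: only the result so far is present, so the union is just that shape — area = 156.45 mm². At z = 10.8: the cylinder is absent (z outside [0, 7.5]); the r=2.5 cylinder at (14, 10.5) contributes a regular 24-gon of circumradius 2.5 (area = (24/2)·2.500²·sin(360°/24) = 19.41 mm²); the 5×4.5 cube at (15.5, -1) contributes its full rectangle (area 22.50 mm²); the r=8.5 cylinder at (6, -1) gives a regular 24-gon of circumradius 8.5 (constant along its height) (area = (24/2)·8.500²·sin(360°/24) = 224.40 mm²); After the difference (first − rest): the first operand is absent here, so nothing remains; the cube at (11.5, 12.5) is present — its section is the full 10×17 rectangle (area 170.00 mm²); Taking the union: only the 10×17 cube at (11.5, 12.5) is present, so the union is just that shape — area = 170.00 mm². Checking containment: at z = 10.8 the cross-section extends beyond the z = 3.4 cross-section by about 170.00 mm².

part overhangs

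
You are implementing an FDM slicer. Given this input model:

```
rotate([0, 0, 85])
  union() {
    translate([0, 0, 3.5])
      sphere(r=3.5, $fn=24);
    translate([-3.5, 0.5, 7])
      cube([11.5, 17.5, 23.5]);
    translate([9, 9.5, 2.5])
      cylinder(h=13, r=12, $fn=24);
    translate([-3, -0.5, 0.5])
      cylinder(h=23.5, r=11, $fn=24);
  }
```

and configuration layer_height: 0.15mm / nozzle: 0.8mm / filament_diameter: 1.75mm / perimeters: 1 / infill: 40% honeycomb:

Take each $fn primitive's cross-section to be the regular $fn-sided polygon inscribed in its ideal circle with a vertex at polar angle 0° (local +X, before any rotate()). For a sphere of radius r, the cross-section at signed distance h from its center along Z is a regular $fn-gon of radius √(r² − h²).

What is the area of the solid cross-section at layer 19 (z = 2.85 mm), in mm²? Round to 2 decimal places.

At z = 2.85 mm: the r=3.5 sphere contributes a regular 24-gon of circumradius √(3.5²−0.65²) = 3.439 (area = (24/2)·3.439²·sin(360°/24) = 36.73 mm²); the cube at (-3.5, 0.5) does not reach this height (z outside [7, 30.5]); the cylinder at (9, 9.5): section is a regular 24-gon, circumradius r=12 (area = (24/2)·12.000²·sin(360°/24) = 447.24 mm²); the r=11 cylinder at (-3, -0.5) gives a regular 24-gon of circumradius 11 (constant along its height) (area = (24/2)·11.000²·sin(360°/24) = 375.81 mm²); Combining (union): the regions partially overlap — summed areas 859.78 mm² minus the doubly-counted overlap 120.27 mm² gives 739.51 mm² — area = 739.51 mm²; (whole slice rotated 85° about Z — lengths, areas and connectivity unchanged). Overall, the cross-section is a single solid region. Net area = 739.51 mm².

739.51 mm²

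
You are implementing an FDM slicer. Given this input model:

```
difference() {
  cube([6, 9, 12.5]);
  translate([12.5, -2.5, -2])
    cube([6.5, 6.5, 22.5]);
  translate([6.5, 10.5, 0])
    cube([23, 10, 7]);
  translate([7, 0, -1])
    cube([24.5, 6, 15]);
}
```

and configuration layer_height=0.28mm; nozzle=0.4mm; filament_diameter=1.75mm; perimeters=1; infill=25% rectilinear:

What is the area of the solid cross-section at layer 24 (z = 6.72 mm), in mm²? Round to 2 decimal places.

54.00 mm²

At z = 6.72 mm: the cube is present — its section is the full 6×9 rectangle (area 54.00 mm²); the cube at (12.5, -2.5) (footprint 6.5×6.5) is included at this height (area 42.25 mm²); the 23×10 cube at (6.5, 10.5) contributes its full rectangle (area 230.00 mm²); the cube at (7, 0) (footprint 24.5×6) is included at this height (area 147.00 mm²); Subtracting the remaining from the first: starting from the 6×9 cube (54.00 mm²), the 6.5×6.5 cube at (12.5, -2.5) misses the remaining region (no effect); the 23×10 cube at (6.5, 10.5) misses the remaining region (no effect); the 24.5×6 cube at (7, 0) misses the remaining region (no effect) — area = 54.00 mm². Overall, the cross-section is a single solid region. Net area = 54.00 mm².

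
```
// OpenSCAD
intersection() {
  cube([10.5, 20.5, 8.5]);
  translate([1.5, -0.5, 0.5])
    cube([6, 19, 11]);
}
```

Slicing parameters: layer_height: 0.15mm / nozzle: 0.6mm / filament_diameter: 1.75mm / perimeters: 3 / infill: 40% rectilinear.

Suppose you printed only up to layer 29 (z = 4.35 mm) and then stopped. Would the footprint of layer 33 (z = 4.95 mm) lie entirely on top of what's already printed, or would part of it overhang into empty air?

Compare the two slices. At z = 4.35: the 10.5×20.5 cube contributes its full rectangle (area 215.25 mm²); the cube at (1.5, -0.5) (footprint 6×19) is included at this height (area 114.00 mm²); Taking the intersection: the 6×19 cube at (1.5, -0.5) partially overlaps the 10.5×20.5 cube; clipping to the common part keeps 111.00 mm² — area = 111.00 mm². At z = 4.95: the 10.5×20.5 cube contributes its full rectangle (area 215.25 mm²); the cube at (1.5, -0.5) (footprint 6×19) is included at this height (area 114.00 mm²); Keeping only the common overlap: the 6×19 cube at (1.5, -0.5) partially overlaps the 10.5×20.5 cube; clipping to the common part keeps 111.00 mm² — area = 111.00 mm². Checking containment: the cross-section at z = 4.95 is a subset of the cross-section at z = 4.35.

entirely on top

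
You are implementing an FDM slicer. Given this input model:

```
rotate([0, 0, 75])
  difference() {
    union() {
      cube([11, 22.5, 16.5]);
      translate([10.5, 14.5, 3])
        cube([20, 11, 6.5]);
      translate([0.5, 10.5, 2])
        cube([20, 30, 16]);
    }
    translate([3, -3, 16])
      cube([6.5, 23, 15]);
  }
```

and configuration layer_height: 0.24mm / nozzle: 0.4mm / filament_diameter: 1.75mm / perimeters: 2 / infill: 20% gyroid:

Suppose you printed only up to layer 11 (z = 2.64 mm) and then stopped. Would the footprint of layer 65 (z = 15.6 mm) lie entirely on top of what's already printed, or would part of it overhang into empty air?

Compare the two slices. At z = 2.64: the cube (footprint 11×22.5) is included at this height (area 247.50 mm²); the cube at (10.5, 14.5) is absent (z outside [3, 9.5]); the cube at (0.5, 10.5) is present — its section is the full 20×30 rectangle (area 600.00 mm²); Combining (union): the regions partially overlap — summed areas 847.50 mm² minus the doubly-counted overlap 126.00 mm² gives 721.50 mm² — area = 721.50 mm²; the cube at (3, -3) is absent (z outside [16, 31]); Subtracting the remaining from the first: none of the subtracted shapes is present at this height, so the result so far is unchanged — area = 721.50 mm²; (whole slice rotated 75° about Z — lengths, areas and connectivity unchanged). At z = 15.6: the cube is present — its section is the full 11×22.5 rectangle (area 247.50 mm²); the cube at (10.5, 14.5) does not reach this height (z outside [3, 9.5]); the cube at (0.5, 10.5) is present — its section is the full 20×30 rectangle (area 600.00 mm²); Taking the union: the regions partially overlap — summed areas 847.50 mm² minus the doubly-counted overlap 126.00 mm² gives 721.50 mm² — area = 721.50 mm²; the cube at (3, -3) is absent (z outside [16, 31]); Taking the first minus the rest: none of the subtracted shapes is present at this height, so the result so far is unchanged — area = 721.50 mm²; (whole slice rotated 75° about Z — lengths, areas and connectivity unchanged). Checking containment: the cross-section at z = 15.6 is a subset of the cross-section at z = 2.64.

entirely on top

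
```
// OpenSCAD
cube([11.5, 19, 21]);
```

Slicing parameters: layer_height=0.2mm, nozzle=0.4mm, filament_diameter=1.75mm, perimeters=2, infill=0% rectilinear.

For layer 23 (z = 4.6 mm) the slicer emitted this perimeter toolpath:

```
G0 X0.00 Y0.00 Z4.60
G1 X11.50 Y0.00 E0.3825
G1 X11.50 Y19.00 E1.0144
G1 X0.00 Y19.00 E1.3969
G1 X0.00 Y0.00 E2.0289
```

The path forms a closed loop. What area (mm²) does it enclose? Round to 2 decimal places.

218.50 mm²

Apply the shoelace formula to the sequence of (X, Y) vertices; enclosed area = 218.50 mm².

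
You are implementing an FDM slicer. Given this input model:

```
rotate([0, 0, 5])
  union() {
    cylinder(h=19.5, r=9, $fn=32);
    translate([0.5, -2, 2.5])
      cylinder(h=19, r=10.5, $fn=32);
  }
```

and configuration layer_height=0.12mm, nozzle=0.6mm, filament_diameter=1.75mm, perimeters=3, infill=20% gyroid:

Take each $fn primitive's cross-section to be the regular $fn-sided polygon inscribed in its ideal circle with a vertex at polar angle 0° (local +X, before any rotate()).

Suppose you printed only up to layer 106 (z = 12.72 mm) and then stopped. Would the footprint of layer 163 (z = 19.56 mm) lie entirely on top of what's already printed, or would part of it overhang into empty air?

Compare the two slices. At z = 12.72: the cylinder: section is a regular 32-gon, circumradius r=9 (area = (32/2)·9.000²·sin(360°/32) = 252.84 mm²); the r=10.5 cylinder at (0.5, -2) contributes a regular 32-gon of circumradius 10.5 (area = (32/2)·10.500²·sin(360°/32) = 344.14 mm²); Taking the union: the regions partially overlap — summed areas 596.98 mm² minus the doubly-counted overlap 247.34 mm² gives 349.64 mm² — area = 349.64 mm²; (rotated 5° about Z; rotation is an isometry so areas/perimeters/island counts are preserved). At z = 19.56: the cylinder is absent (z outside [0, 19.5]); the r=10.5 cylinder at (0.5, -2) contributes a regular 32-gon of circumradius 10.5 (area = (32/2)·10.500²·sin(360°/32) = 344.14 mm²); Merging all regions: only the r=10.5 cylinder at (0.5, -2) is present, so the union is just that shape — area = 344.14 mm²; (whole slice rotated 5° about Z — lengths, areas and connectivity unchanged). Checking containment: the cross-section at z = 19.56 is a subset of the cross-section at z = 12.72.

entirely on top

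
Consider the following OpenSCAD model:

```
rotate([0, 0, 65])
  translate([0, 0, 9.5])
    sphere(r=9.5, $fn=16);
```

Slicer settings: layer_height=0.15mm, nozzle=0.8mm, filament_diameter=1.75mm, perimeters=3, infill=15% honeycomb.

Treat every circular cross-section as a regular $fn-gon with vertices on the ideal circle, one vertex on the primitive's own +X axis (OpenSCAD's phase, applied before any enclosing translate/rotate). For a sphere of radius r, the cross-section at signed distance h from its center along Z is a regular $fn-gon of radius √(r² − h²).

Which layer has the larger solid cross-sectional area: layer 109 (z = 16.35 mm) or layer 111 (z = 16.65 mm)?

Layer 109 (z = 16.35): the sphere: section is a regular 16-gon, circumradius = √(r²−h²) = √(9.5²−6.85²) = 6.582 (area = (16/2)·6.582²·sin(360°/16) = 132.65 mm²); (rotated 65° about Z; rotation is an isometry so areas/perimeters/island counts are preserved). So its area = 132.65 mm². Layer 111 (z = 16.65): the r=9.5 sphere slices to a regular 16-gon of circumradius 6.255 (√(r²−h²) with h=7.15 from center) (area = (16/2)·6.255²·sin(360°/16) = 119.79 mm²); (rotated 65° about Z; rotation is an isometry so areas/perimeters/island counts are preserved). So its area = 119.79 mm². Layer 109 is larger (132.65 vs 119.79 mm²).

layer 109 (z = 16.35 mm)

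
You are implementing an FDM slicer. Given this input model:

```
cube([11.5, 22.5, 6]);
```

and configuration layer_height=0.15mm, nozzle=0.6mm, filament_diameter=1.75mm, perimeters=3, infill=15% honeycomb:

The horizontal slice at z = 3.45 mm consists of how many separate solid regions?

1

At z = 3.45 mm: the 11.5×22.5 cube contributes its full rectangle. The result has 1 disconnected region.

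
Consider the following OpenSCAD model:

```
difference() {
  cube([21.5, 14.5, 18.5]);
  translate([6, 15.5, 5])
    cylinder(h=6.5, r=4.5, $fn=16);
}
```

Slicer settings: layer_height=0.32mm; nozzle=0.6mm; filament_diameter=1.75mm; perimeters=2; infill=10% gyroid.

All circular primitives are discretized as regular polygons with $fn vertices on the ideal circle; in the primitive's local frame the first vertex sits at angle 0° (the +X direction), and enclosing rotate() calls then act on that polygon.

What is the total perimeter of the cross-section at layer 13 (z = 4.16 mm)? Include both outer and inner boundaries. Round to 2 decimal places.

72.00 mm

At z = 4.16 mm: the cube (footprint 21.5×14.5) is included at this height (perimeter 72.00 mm); the cylinder at (6, 15.5) is absent (z outside [5, 11.5]); Subtracting the remaining from the first: none of the subtracted shapes is present at this height, so the 21.5×14.5 cube is unchanged — boundary = 72.00 mm. Overall, the cross-section is a single solid region. Total boundary length (outer) = 72.00 mm.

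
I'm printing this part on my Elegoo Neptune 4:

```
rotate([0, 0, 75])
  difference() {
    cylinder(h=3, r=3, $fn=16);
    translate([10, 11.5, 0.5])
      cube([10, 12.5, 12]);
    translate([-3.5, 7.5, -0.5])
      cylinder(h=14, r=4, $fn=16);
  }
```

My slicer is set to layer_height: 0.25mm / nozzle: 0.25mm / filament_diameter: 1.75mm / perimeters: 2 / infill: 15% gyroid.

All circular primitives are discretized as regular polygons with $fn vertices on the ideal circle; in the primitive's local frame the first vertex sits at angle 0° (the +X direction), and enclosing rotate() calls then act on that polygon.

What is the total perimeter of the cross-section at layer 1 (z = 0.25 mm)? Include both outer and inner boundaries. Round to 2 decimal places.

18.73 mm

At z = 0.25 mm: the r=3 cylinder gives a regular 16-gon of circumradius 3 (constant along its height) (perimeter = 2·16·3.000·sin(180°/16) = 18.73 mm); the cube at (10, 11.5) does not reach this height (z outside [0.5, 12.5]); the r=4 cylinder at (-3.5, 7.5) gives a regular 16-gon of circumradius 4 (constant along its height) (perimeter = 2·16·4.000·sin(180°/16) = 24.97 mm); After the difference (first − rest): starting from the r=3 cylinder, the r=4 cylinder at (-3.5, 7.5) misses the remaining region (no effect) — boundary = 18.73 mm; (rotated 75° about Z; rotation is an isometry so areas/perimeters/island counts are preserved). Overall, the cross-section is a single solid region. Total boundary length (outer) = 18.73 mm.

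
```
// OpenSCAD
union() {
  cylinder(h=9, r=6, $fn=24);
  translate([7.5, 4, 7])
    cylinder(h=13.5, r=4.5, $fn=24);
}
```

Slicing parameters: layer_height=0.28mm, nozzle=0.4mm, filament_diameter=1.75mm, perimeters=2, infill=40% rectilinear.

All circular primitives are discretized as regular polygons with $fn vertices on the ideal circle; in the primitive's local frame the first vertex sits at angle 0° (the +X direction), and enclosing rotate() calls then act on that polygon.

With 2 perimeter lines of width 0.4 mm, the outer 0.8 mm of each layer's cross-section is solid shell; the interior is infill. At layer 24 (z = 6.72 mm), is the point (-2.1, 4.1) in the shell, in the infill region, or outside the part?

At z = 6.72 mm: the cylinder: section is a regular 24-gon, circumradius r=6; the cylinder at (7.5, 4) is not intersected at this z (z outside [7, 20.5]); Combining (union): only the r=6 cylinder is present, so the union is just that shape — 1 connected region. Overall, the cross-section is a single solid region. The nearest boundary edge runs (-1.55, 5.80)→(-3.00, 5.20); distance from the point to it = 1.36 mm. The point is inside the cross-section and 1.36 mm from the nearest boundary — more than the 0.8 mm shell width (2 × 0.4), so it's in the infill interior.

infill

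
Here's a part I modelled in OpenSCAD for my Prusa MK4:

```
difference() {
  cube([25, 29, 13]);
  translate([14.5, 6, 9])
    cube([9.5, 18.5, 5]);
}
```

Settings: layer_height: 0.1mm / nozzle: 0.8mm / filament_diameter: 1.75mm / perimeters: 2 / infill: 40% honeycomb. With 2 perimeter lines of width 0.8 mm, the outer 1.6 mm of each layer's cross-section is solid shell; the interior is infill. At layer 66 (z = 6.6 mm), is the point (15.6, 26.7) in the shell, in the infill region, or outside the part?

At z = 6.6 mm: the 25×29 cube contributes its full rectangle; the cube at (14.5, 6) is absent (z outside [9, 14]); Subtracting the remaining from the first: none of the subtracted shapes is present at this height, so the 25×29 cube is unchanged — 1 connected region. Overall, the cross-section is a single solid region. The nearest boundary edge runs (25.00, 29.00)→(0.00, 29.00); distance from the point to it = 2.30 mm. The point is inside the cross-section and 2.30 mm from the nearest boundary — more than the 1.6 mm shell width (2 × 0.8), so it's in the infill interior.

infill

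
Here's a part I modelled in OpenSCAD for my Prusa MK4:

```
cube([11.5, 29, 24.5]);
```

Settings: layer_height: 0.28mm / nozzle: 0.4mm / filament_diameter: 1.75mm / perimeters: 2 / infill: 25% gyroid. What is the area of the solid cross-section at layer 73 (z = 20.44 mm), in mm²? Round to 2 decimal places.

333.50 mm²

At z = 20.44 mm: the 11.5×29 cube contributes its full rectangle (area 333.50 mm²). Overall, the cross-section is a single solid region. Net area = 333.50 mm².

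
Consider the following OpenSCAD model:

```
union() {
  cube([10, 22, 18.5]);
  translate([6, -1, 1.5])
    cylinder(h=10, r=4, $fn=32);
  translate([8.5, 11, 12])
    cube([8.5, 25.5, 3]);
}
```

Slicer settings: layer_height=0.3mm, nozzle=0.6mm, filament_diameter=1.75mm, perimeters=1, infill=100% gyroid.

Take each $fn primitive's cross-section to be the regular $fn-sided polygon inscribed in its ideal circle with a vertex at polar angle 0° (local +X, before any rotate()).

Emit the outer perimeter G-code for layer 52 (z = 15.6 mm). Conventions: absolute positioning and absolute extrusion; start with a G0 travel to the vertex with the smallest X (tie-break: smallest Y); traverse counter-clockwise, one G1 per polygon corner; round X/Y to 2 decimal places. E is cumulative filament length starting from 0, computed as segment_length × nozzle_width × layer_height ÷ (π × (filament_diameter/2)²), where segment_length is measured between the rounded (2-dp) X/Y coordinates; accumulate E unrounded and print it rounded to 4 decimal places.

G0 X0.00 Y0.00 Z15.60
G1 X10.00 Y0.00 E0.7484
G1 X10.00 Y22.00 E2.3947
G1 X0.00 Y22.00 E3.1431
G1 X0.00 Y0.00 E4.7895

At z = 15.6 mm: the cube is present — its section is the full 10×22 rectangle; the cylinder at (6, -1) is absent (z outside [1.5, 11.5]); the cube at (8.5, 11) does not reach this height (z outside [12, 15]); Merging all regions: only the 10×22 cube is present, so the union is just that shape — 1 connected region. The outline is a single polygon with 4 vertices. Extrusion per mm of travel: 0.6 × 0.3 / (π × 0.875²) = 0.074835. Accumulating E over each segment gives final E = 4.7895.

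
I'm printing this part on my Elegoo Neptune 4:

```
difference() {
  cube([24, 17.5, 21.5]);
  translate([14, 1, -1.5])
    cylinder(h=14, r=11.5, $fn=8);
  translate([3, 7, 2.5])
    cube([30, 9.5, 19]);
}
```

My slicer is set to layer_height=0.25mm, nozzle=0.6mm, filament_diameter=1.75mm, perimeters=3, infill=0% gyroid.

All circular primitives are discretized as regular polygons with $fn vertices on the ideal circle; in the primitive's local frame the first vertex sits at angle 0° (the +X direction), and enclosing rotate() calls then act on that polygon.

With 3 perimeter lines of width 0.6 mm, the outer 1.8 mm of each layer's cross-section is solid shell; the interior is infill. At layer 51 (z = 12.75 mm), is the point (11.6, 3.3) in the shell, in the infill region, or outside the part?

infill

At z = 12.75 mm: the cube is present — its section is the full 24×17.5 rectangle; the cylinder at (14, 1) is absent (z outside [-1.5, 12.5]); the 30×9.5 cube at (3, 7) contributes its full rectangle; Subtracting the remaining from the first: starting from the 24×17.5 cube, the 30×9.5 cube at (3, 7) partially overlaps it — only the 199.50 mm² overlap (of its 285.00 mm²) is removed, clipping the outline — 1 connected region. Overall, the cross-section is a single solid region. The nearest boundary edge runs (24.00, 0.00)→(0.00, 0.00); distance from the point to it = 3.30 mm. The point is inside the cross-section and 3.30 mm from the nearest boundary — more than the 1.8 mm shell width (3 × 0.6), so it's in the infill interior.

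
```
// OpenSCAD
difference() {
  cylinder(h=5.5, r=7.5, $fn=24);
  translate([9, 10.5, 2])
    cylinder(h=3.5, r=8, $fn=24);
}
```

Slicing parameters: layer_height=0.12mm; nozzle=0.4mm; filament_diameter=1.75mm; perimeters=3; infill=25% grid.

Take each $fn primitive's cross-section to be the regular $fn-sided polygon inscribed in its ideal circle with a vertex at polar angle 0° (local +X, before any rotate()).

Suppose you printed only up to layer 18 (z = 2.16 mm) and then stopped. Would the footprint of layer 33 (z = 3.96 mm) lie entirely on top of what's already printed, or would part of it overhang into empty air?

entirely on top

Compare the two slices. At z = 2.16: the r=7.5 cylinder gives a regular 24-gon of circumradius 7.5 (constant along its height) (area = (24/2)·7.500²·sin(360°/24) = 174.70 mm²); the cylinder at (9, 10.5): section is a regular 24-gon, circumradius r=8 (area = (24/2)·8.000²·sin(360°/24) = 198.77 mm²); Subtracting the remaining from the first: starting from the r=7.5 cylinder (174.70 mm²), the r=8 cylinder at (9, 10.5) partially overlaps it — only the 7.26 mm² overlap (of its 198.77 mm²) is removed, clipping the outline — area = 167.45 mm². At z = 3.96: the r=7.5 cylinder contributes a regular 24-gon of circumradius 7.5 (area = (24/2)·7.500²·sin(360°/24) = 174.70 mm²); the cylinder at (9, 10.5): section is a regular 24-gon, circumradius r=8 (area = (24/2)·8.000²·sin(360°/24) = 198.77 mm²); Taking the first minus the rest: starting from the r=7.5 cylinder (174.70 mm²), the r=8 cylinder at (9, 10.5) partially overlaps it — only the 7.26 mm² overlap (of its 198.77 mm²) is removed, clipping the outline — area = 167.45 mm². Checking containment: the cross-section at z = 3.96 is a subset of the cross-section at z = 2.16.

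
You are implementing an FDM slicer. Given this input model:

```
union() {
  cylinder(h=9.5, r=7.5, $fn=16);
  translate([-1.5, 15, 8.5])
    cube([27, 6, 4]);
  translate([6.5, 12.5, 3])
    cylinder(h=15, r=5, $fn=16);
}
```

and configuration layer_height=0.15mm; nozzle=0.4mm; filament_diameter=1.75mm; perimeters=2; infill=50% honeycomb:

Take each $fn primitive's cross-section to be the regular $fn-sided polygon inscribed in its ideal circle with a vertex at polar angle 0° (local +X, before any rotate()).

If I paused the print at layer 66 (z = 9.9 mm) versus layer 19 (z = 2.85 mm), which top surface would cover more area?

layer 66 (z = 9.9 mm)

Layer 66 (z = 9.9): the cylinder is not intersected at this z (z outside [0, 9.5]); the 27×6 cube at (-1.5, 15) contributes its full rectangle (area 162.00 mm²); the r=5 cylinder at (6.5, 12.5) contributes a regular 16-gon of circumradius 5 (area = (16/2)·5.000²·sin(360°/16) = 76.54 mm²); Merging all regions: the regions partially overlap — summed areas 238.54 mm² minus the doubly-counted overlap 14.67 mm² gives 223.86 mm² — area = 223.86 mm². So its area = 223.86 mm². Layer 19 (z = 2.85): the r=7.5 cylinder contributes a regular 16-gon of circumradius 7.5 (area = (16/2)·7.500²·sin(360°/16) = 172.21 mm²); the cube at (-1.5, 15) does not reach this height (z outside [8.5, 12.5]); the cylinder at (6.5, 12.5) is absent (z outside [3, 18]); Combining (union): only the r=7.5 cylinder is present, so the union is just that shape — area = 172.21 mm². So its area = 172.21 mm². Layer 66 is larger (223.86 vs 172.21 mm²).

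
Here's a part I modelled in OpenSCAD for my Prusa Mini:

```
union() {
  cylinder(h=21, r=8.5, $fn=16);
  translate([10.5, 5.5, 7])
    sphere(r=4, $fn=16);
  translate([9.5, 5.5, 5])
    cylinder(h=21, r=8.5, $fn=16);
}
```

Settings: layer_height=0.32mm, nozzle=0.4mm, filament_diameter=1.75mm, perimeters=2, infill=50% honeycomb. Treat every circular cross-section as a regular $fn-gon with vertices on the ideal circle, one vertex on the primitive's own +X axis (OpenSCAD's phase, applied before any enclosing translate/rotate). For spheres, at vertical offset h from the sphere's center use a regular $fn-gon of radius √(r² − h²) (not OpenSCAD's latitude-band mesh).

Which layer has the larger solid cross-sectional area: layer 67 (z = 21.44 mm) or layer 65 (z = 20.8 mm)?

Layer 67 (z = 21.44): the cylinder is absent (z outside [0, 21]); the sphere at (10.5, 5.5) is not intersected at this z (|z−center|=14.440 > r=4); the r=8.5 cylinder at (9.5, 5.5) contributes a regular 16-gon of circumradius 8.5 (area = (16/2)·8.500²·sin(360°/16) = 221.19 mm²); Combining (union): only the r=8.5 cylinder at (9.5, 5.5) is present, so the union is just that shape — area = 221.19 mm². So its area = 221.19 mm². Layer 65 (z = 20.8): the cylinder: section is a regular 16-gon, circumradius r=8.5 (area = (16/2)·8.500²·sin(360°/16) = 221.19 mm²); the sphere at (10.5, 5.5) is not intersected at this z (|z−center|=13.800 > r=4); the r=8.5 cylinder at (9.5, 5.5) gives a regular 16-gon of circumradius 8.5 (constant along its height) (area = (16/2)·8.500²·sin(360°/16) = 221.19 mm²); Combining (union): the regions partially overlap — summed areas 442.38 mm² minus the doubly-counted overlap 51.04 mm² gives 391.34 mm² — area = 391.34 mm². So its area = 391.34 mm². Layer 65 is larger (391.34 vs 221.19 mm²).

layer 65 (z = 20.8 mm)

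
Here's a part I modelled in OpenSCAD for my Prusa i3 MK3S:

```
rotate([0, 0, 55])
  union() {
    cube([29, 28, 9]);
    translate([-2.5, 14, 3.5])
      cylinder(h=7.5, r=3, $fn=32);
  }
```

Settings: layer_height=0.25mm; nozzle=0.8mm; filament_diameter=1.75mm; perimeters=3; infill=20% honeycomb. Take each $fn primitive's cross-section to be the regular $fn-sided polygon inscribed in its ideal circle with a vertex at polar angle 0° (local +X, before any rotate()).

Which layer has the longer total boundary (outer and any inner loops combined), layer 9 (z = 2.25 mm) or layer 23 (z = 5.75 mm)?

Layer 9 (z = 2.25): the cube is present — its section is the full 29×28 rectangle (perimeter 114.00 mm); the cylinder at (-2.5, 14) does not reach this height (z outside [3.5, 11]); Merging all regions: only the 29×28 cube is present, so the union is just that shape — boundary = 114.00 mm; (rotated 55° about Z; rotation is an isometry so areas/perimeters/island counts are preserved). So its perimeter = 114.00 mm. Layer 23 (z = 5.75): the cube is present — its section is the full 29×28 rectangle (perimeter 114.00 mm); the r=3 cylinder at (-2.5, 14) gives a regular 32-gon of circumradius 3 (constant along its height) (perimeter = 2·32·3.000·sin(180°/32) = 18.82 mm); Merging all regions: the regions partially overlap (shared area 1.09 mm²), so the edge portions inside another operand are dropped and the merged outline is re-measured after clipping — boundary = 126.00 mm; (rotated 55° about Z; rotation is an isometry so areas/perimeters/island counts are preserved). So its perimeter = 126.00 mm. Layer 23 is larger (126.00 vs 114.00 mm).

layer 23 (z = 5.75 mm)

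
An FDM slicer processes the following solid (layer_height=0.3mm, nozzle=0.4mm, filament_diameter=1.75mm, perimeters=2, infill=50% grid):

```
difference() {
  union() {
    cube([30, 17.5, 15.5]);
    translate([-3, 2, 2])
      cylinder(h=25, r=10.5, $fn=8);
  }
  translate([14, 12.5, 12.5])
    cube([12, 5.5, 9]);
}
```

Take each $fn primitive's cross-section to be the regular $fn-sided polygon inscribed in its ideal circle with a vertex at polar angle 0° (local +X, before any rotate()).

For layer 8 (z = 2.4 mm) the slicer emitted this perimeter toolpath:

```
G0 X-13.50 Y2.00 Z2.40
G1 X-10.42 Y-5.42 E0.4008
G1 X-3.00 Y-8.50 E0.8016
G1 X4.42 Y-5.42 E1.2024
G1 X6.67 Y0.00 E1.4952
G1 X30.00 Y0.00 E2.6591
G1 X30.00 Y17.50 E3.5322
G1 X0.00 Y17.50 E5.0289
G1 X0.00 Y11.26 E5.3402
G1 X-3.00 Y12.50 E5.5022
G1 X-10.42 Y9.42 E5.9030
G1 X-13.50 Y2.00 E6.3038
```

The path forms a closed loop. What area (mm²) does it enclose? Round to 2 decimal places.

Apply the shoelace formula to the sequence of (X, Y) vertices; enclosed area = 774.20 mm².

774.20 mm²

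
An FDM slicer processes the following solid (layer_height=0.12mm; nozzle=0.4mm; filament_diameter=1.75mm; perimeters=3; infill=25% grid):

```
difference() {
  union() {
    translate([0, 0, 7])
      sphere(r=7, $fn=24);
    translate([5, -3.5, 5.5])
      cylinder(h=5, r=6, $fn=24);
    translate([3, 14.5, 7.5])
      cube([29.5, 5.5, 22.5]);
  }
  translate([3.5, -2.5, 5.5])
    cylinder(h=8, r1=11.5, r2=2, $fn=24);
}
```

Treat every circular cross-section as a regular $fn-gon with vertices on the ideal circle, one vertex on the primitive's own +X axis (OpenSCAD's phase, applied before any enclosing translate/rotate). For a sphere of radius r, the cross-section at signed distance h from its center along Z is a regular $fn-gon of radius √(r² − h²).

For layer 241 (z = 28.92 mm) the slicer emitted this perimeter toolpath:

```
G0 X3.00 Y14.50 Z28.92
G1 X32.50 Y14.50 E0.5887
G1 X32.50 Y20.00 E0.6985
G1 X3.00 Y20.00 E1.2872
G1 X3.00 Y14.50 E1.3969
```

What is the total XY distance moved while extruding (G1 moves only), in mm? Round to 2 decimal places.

70.00 mm

Sum the Euclidean lengths of each G1 segment: total = 70.00 mm.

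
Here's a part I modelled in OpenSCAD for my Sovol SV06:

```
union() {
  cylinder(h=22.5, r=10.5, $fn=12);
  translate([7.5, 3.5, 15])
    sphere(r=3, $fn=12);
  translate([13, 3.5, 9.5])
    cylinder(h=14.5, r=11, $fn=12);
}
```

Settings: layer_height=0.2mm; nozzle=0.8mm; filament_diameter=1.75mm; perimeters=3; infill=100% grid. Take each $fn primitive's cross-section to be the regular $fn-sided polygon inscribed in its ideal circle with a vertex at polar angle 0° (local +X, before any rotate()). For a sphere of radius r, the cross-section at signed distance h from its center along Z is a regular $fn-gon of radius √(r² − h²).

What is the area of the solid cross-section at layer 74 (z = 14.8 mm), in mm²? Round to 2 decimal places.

608.72 mm²

At z = 14.8 mm: the r=10.5 cylinder contributes a regular 12-gon of circumradius 10.5 (area = (12/2)·10.500²·sin(360°/12) = 330.75 mm²); the sphere at (7.5, 3.5): section is a regular 12-gon, circumradius = √(r²−h²) = √(3²−0.2²) = 2.993 (area = (12/2)·2.993²·sin(360°/12) = 26.88 mm²); the r=11 cylinder at (13, 3.5) gives a regular 12-gon of circumradius 11 (constant along its height) (area = (12/2)·11.000²·sin(360°/12) = 363.00 mm²); Taking the union: the regions partially overlap — summed areas 720.63 mm² minus the doubly-counted overlap 111.91 mm² gives 608.72 mm² — area = 608.72 mm². Overall, the cross-section is a single solid region. Net area = 608.72 mm².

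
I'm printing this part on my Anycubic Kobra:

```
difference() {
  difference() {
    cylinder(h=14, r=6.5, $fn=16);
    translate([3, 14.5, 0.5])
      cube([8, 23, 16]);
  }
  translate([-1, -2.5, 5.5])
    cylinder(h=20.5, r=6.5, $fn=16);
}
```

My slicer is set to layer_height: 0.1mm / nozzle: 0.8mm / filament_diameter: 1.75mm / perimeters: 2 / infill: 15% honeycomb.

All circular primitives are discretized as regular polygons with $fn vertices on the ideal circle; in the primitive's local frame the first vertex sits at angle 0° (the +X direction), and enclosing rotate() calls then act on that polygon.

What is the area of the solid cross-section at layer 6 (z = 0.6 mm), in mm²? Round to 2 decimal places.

129.35 mm²

At z = 0.6 mm: the cylinder: section is a regular 16-gon, circumradius r=6.5 (area = (16/2)·6.500²·sin(360°/16) = 129.35 mm²); the cube at (3, 14.5) is present — its section is the full 8×23 rectangle (area 184.00 mm²); Taking the first minus the rest: starting from the r=6.5 cylinder (129.35 mm²), the 8×23 cube at (3, 14.5) misses the remaining region (no effect) — area = 129.35 mm²; the cylinder at (-1, -2.5) does not reach this height (z outside [5.5, 26]); Taking the first minus the rest: none of the subtracted shapes is present at this height, so that combined region is unchanged — area = 129.35 mm². Overall, the cross-section is a single solid region. Net area = 129.35 mm².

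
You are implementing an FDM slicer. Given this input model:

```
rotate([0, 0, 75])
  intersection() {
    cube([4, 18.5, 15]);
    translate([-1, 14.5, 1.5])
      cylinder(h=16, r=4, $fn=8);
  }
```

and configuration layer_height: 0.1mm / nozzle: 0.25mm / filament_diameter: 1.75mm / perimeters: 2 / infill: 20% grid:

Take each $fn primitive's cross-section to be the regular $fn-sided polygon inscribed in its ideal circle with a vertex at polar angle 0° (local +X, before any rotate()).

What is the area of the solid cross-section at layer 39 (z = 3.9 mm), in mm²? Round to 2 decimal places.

15.04 mm²

At z = 3.9 mm: the cube is present — its section is the full 4×18.5 rectangle (area 74.00 mm²); the r=4 cylinder at (-1, 14.5) contributes a regular 8-gon of circumradius 4 (area = (8/2)·4.000²·sin(360°/8) = 45.25 mm²); Keeping only the common overlap: the r=4 cylinder at (-1, 14.5) partially overlaps the 4×18.5 cube; clipping to the common part keeps 15.04 mm² — area = 15.04 mm²; (rotated 75° about Z; rotation is an isometry so areas/perimeters/island counts are preserved). Overall, the cross-section is a single solid region. Net area = 15.04 mm².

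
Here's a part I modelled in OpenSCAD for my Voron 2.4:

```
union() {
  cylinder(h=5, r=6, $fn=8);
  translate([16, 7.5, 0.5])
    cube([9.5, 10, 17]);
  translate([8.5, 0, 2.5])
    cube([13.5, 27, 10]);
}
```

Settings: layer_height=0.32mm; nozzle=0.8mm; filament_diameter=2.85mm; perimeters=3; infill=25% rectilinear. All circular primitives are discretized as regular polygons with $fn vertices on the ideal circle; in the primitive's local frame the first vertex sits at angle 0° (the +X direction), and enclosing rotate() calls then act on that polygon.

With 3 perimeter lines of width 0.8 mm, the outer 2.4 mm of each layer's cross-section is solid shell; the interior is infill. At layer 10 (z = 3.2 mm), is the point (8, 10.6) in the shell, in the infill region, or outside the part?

outside

At z = 3.2 mm: the cylinder: section is a regular 8-gon, circumradius r=6; the cube at (16, 7.5) (footprint 9.5×10) is included at this height; the cube at (8.5, 0) (footprint 13.5×27) is included at this height; Taking the union: the regions partially overlap (shared area 60.00 mm²), so overlapping operands fuse into one piece — 2 connected regions. Overall, the cross-section has 2 separate islands. The nearest boundary edge runs (8.50, 0.00)→(8.50, 27.00); distance from the point to it = 0.50 mm. The point is not inside any of the regions above, so it lies outside the cross-section (0.50 mm from the nearest boundary).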